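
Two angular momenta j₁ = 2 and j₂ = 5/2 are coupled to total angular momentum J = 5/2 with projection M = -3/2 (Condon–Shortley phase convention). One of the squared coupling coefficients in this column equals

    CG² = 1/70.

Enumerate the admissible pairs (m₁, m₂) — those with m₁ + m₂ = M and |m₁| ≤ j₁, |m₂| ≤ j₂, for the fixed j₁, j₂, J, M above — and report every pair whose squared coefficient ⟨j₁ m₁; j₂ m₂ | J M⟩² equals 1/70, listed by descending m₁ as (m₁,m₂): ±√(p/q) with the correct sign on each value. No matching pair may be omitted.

Admissible pairs with m₁+m₂ = M = -3/2: (-2,1/2), (-1,-1/2), (0,-3/2), (1,-5/2)
  (m₁,m₂)=(1,-5/2): CG² = 3/7, CG = +√(3/7)
  (m₁,m₂)=(0,-3/2): CG² = 1/70, CG = −√(1/70)   ← matches the target
  (m₁,m₂)=(-1,-1/2): CG² = 6/35, CG = −√(6/35)
  (m₁,m₂)=(-2,1/2): CG² = 27/70, CG = +√(27/70)
Pairs with CG² = 1/70: (0,-3/2): −√(1/70)

(0,-3/2): −√(1/70)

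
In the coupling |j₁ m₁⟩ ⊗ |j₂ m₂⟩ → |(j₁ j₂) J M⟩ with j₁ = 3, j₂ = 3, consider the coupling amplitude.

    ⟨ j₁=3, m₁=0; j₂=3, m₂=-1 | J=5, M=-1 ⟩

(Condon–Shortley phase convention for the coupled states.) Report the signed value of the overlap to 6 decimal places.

+√(5/42) ≈ +0.345033

√[11·1!5!5!/12! · 3!3!2!4!4!6!] = √(69120/7)
  +(−1)^0/∏(0,1,3,2,2,3)! = 1/144  (running 1/144)
  +(−1)^1/∏(1,0,2,1,3,4)! = -1/288  (running 1/288)
⟨..|..⟩ = √(69120/7)·(1/288) = +0.345033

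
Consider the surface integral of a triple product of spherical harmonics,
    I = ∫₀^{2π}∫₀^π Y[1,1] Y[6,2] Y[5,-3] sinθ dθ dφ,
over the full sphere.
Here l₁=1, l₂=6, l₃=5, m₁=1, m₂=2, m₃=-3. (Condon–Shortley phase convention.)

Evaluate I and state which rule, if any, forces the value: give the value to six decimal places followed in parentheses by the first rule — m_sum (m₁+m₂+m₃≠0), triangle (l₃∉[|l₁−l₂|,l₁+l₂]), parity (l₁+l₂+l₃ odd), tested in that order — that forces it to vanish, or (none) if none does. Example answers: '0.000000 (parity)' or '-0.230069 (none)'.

m-sum 0 ✓  L=12 even ✓  5≤5≤7 ✓
Π(2lᵢ+1) = 3×13×11 = 429
triangle coeff Δ(1,6,5) = 1/858
Σ_t [1,1]: t=1:−1/14400 = -1/14400
(3j)²=6/143 [(1 6 5; 0 0 0)], sign=+1
Σ_t [0,0]: t=0:+1/161280 = 1/161280
(3j)²=1/143 [(1 6 5; 1 2 -3)], sign=+1
⇒ 4πI² = 18/143
I = (+1)√(18/143/(4π)) = 0.10008369
No selection rule forces the value: the integral is nonzero (none).

0.100084 (none)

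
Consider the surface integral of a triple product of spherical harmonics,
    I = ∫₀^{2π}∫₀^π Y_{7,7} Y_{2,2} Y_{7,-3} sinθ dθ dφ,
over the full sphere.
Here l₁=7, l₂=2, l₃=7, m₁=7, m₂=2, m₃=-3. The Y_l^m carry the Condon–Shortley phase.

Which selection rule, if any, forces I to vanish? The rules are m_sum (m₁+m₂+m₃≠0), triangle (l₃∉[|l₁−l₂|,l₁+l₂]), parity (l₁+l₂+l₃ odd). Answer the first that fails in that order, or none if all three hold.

m_sum

azimuthal sum: 7 + 2 − 3 = 6  ✗
5 ≤ 7 ≤ 9 (triangle on l)
L = 7 + 2 + 7 = 16 (even)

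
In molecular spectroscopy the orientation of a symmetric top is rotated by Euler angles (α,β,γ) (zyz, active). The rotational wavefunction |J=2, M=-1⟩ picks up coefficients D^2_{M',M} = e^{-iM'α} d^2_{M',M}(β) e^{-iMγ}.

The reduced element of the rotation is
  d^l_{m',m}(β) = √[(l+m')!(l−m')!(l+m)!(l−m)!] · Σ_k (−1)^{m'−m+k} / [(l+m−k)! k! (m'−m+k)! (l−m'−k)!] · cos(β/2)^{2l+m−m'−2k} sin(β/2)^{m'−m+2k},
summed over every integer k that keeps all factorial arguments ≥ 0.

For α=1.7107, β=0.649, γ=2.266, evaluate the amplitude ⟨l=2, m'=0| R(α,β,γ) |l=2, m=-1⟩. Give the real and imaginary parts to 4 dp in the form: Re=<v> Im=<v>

Re=0.3777 Im=-0.4529

First d^2_{0,-1}(β=0.6490), then the phase factors e^{-i(0)α} and e^{-i(-1)γ}:
c=cos(0.649000/2)=0.947810, s=sin(0.649000/2)=0.318835; N=√[2·2·1·6]=4.898979
k∈{0,1} keeps every argument non-negative
  k=0: (−1)^1·4.8990/(2)·0.9478^3·0.3188^1 = -0.664976
  k=1: (−1)^2·4.8990/(2)·0.9478^1·0.3188^3 = +0.075248
d^2_{0,-1}(0.6490) = -0.664976 +0.075248 = -0.589728
Attach z-rotation phases: D = e^{-i(0)(1.7107)}·(-0.589728)·e^{-i(-1)(2.2660)} = +0.377745-0.452866i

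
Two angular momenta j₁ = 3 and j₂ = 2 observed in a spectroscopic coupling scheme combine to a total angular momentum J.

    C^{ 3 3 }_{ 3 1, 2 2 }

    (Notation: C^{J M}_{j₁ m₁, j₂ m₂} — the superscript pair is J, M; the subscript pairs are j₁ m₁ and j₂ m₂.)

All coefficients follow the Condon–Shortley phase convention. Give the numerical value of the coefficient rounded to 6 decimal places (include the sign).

+√(1/6) ≈ +0.408248

√[7·2!4!2!/9! · 4!2!4!0!6!0!] = √(1536)
  +(−1)^2/∏(2,0,0,2,4,0)! = 1/96  (running 1/96)
⟨..|..⟩ = √(1536)·(1/96) = +0.408248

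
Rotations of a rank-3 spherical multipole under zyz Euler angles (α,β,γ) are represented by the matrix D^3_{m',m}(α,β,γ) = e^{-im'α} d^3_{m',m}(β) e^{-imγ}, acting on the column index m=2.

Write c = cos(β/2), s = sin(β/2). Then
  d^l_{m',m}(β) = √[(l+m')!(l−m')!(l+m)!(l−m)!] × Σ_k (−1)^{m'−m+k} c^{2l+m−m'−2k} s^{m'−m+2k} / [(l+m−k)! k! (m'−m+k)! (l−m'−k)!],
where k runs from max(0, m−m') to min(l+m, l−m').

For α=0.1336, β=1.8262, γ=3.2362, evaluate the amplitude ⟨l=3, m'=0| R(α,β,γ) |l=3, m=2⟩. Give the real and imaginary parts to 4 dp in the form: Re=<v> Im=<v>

Re=-0.3181 Im=0.0609

First d^3_{0,2}(β=1.8262), then the phase factors e^{-i(0)α} and e^{-i(2)γ}:
With c≡cos(β/2)=0.611295 and s≡sin(β/2)=0.791403, N=[6·6·120·1]^{1/2}=65.726707
k: max(0,(2)−(0))=2 … min(3+(2),3−(0))=3
  k=2: (−1)^0·65.7267/(12)·0.6113^4·0.7914^2 = +0.479027
  k=3: (−1)^1·65.7267/(12)·0.6113^2·0.7914^4 = -0.802884
d^3_{0,2}(1.8262) = +0.479027 -0.802884 = -0.323857
Phases: e^{-i·(0)·0.1336}=+1.000000+0.000000i, e^{-i·(2)·3.2362}=+0.982152-0.188088i ⇒ D=-0.318077+0.060913i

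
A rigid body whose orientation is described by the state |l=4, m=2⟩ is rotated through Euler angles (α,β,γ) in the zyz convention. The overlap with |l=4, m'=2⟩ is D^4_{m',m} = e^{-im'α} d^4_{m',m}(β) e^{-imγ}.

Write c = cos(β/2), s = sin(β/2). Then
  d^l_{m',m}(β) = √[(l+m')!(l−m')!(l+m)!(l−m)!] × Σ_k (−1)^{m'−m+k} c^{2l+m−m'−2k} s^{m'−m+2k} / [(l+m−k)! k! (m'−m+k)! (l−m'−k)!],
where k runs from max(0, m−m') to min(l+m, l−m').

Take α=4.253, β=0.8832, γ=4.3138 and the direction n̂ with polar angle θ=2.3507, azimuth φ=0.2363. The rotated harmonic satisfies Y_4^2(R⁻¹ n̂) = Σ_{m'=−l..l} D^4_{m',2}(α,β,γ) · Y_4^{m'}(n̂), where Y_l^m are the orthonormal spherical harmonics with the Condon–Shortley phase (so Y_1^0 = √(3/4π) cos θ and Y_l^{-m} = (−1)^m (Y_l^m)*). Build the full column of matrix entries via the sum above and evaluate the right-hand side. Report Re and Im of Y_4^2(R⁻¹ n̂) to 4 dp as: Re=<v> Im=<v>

Need the full column D^4_{m',2} for m'=−4..4 at α=4.2530, β=0.8832, γ=4.3138.
cos(β/2)=0.904069, sin(β/2)=0.427387
d^4_{-4,2}: single k=6 term ⇒ +0.026358;  D = -0.013334+0.022736i
d^4_{-3,2}: k∈[5..6] ⇒ +0.118275 -0.008811 = +0.109465;  D = -0.060080-0.091504i
d^4_{-2,2}: k∈[4..6] ⇒ +0.334334 -0.059774 +0.001113 = +0.275674;  D = +0.273638-0.033439i
d^4_{-1,2}: k∈[3..5] ⇒ +0.666784 -0.223519 +0.009990 = +0.453255;  D = -0.150210+0.427642i
d^4_{0,2}: k∈[2..4] ⇒ +0.946177 -0.563871 +0.047255 = +0.429561;  D = -0.300147-0.307303i
d^4_{1,2}: k∈[1..3] ⇒ +0.895093 -1.000176 +0.149013 = +0.043929;  D = +0.041778-0.013578i
d^4_{2,2}: k∈[0..2] ⇒ +0.446285 -1.196830 +0.334334 = -0.416210;  D = +0.060205-0.411833i
d^4_{3,2}: k∈[0..1] ⇒ -0.789398 +0.529244 = -0.260154;  D = +0.214044+0.147869i
d^4_{4,2}: single k=0 term ⇒ +0.527752;  D = +0.461400-0.256189i
Y_4^{m'}(θ=2.3507,φ=0.2363) and Σ D·Y over m':
  (-0.0133+0.0227i)·(+0.0662-0.0917i)  (-0.0601-0.0915i)·(-0.2401+0.2059i)  (+0.2736-0.0334i)·(+0.3706-0.1895i)  (-0.1502+0.4276i)·(-0.1061+0.0256i)  (-0.3001-0.3073i)·(-0.3466+0.0000i)  (+0.0418-0.0136i)·(+0.1061+0.0256i)  (+0.0602-0.4118i)·(+0.3706+0.1895i)  (+0.2140+0.1479i)·(+0.2401+0.2059i)  (+0.4614-0.2562i)·(+0.0662+0.0917i)
Y_4^2(R⁻¹ n̂) = +0.418702-0.031313i

Re=0.4187 Im=-0.0313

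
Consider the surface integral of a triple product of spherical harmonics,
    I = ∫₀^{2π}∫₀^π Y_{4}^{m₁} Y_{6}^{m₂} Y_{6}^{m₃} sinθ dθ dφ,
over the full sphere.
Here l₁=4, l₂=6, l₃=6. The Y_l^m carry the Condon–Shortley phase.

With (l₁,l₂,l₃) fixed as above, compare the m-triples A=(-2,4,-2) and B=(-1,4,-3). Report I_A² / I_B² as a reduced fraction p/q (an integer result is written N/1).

Shared (l₁,l₂,l₃)=(4,6,6): N and (l;000)² cancel in I_A²/I_B².
A: Δ = 4!·4!·8!/17! = 1/15315300; Racah Σ t=2..4: t=2:+1/3870720 t=3:−1/181440 t=4:+1/138240 = 23/11612160; ⇒ 3j(4 6 6; -2 4 -2)² = 529/204204, sgn +1
B: Δ = 4!·4!·8!/17! = 1/15315300; Racah Σ t=2..4: t=2:+1/967680 t=3:−1/120960 t=4:+1/207360 = -1/414720; ⇒ 3j(4 6 6; -1 4 -3)² = 21/4862, sgn +1
I_A²/I_B² = (529/204204)/(21/4862) = 529/882

529/882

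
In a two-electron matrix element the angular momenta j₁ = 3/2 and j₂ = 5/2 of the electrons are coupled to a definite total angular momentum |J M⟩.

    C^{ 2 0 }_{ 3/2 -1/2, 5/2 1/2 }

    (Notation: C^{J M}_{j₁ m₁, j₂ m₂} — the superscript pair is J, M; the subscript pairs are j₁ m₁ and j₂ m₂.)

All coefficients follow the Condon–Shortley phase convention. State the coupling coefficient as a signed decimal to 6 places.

-0.267261  (= −√(1/14))

triangle: 2!×1!×3!/7! = 12/5040
(j±m)!: 1!×2!×3!×2!×2!×2! = 96
prefactor² = (2J+1)×Δ×N² = 8/7
  k=1: −1/(1!×1!×1!×2!×0!×1!) = -1/2
  k=2: +1/(2!×0!×0!×1!×1!×2!) = 1/4
Σ = -1/4  ⇒  CG² = 8/7×(-1/4)² = 1/14
CG = −√(1/14) = -0.267261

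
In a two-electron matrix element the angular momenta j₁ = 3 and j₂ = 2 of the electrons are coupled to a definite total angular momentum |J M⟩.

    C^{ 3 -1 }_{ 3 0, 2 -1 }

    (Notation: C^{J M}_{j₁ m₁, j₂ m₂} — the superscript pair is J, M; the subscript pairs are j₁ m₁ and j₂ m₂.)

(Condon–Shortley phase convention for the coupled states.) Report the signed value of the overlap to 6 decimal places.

j₁+j₂−J=2  J+j₁−j₂=4  J−j₁+j₂=2  j₁+j₂+J+1=9
(j₁±m₁, j₂±m₂, J±M) = (3,3,1,3,2,4)
P² = 96/5
sum k=0..1:
  [0] +1/12 = 1/12
  [1] −1/8 = -1/8
S = -1/24
C² = P²·S² = 1/30 ; C = -0.182574

-0.182574  (= −√(1/30))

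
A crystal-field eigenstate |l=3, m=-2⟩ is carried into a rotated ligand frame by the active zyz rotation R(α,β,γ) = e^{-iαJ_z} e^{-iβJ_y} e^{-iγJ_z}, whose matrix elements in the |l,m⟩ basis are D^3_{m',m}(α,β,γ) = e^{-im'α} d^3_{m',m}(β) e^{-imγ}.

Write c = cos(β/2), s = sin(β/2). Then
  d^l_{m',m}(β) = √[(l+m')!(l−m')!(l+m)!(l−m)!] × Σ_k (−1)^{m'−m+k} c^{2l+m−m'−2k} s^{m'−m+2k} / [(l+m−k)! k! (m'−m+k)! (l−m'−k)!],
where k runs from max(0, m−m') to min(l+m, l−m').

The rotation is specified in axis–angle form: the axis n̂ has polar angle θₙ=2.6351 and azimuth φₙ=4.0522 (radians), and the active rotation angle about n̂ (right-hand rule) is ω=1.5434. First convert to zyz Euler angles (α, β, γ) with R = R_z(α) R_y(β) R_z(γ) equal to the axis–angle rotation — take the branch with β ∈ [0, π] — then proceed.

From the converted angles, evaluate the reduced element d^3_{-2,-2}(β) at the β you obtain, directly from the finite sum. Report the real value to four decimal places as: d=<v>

Axis–angle → zyz. n̂ = (sinθₙcosφₙ, sinθₙsinφₙ, cosθₙ) = (-0.297504, -0.383179, -0.874451), ω = 1.5434.
R = I cosω + sinω [n̂]ₓ + (1−cosω) n̂n̂ᵀ gives
  R = [+0.113477, +0.984998, -0.130010; -0.763249, +0.170197, +0.623285; +0.636062, +0.028501, +0.771112]
β = atan2(√(R₁₃²+R₂₃²), R₃₃) = 0.690211; α = atan2(R₂₃, R₁₃) mod 2π = 1.776436; γ = atan2(R₃₂, −R₃₁) mod 2π = 3.096814
d^3_{-2,-2}(β=0.6902) via the finite sum:
c=cos(0.690211/2)=0.941040, s=sin(0.690211/2)=0.338296; N=√[1·120·1·120]=120.000000
The bounds max(0,m−m')=0 and min(l+m,l−m')=1 give 2 terms
  k=0: (−1)^0·120.0000/(120)·0.9410^6·0.3383^0 = +0.694461
  k=1: (−1)^1·120.0000/(24)·0.9410^4·0.3383^2 = -0.448741
d^3_{-2,-2}(0.6902) = +0.694461 -0.448741 = +0.245720

d=0.2457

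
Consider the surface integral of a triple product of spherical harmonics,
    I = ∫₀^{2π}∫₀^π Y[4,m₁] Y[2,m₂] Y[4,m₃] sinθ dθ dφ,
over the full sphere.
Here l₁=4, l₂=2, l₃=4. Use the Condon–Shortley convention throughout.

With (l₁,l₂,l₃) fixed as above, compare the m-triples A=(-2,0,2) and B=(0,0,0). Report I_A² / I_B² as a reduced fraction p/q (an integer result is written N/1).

l's match ⇒ only the (l;m) 3-j factors differ between A and B.
A: triangle coeff Δ(4,2,4) = 1/13860; Σ_t [0,2]: t=0:+1/2880 t=1:−1/120 t=2:+1/192 = -1/360; (3j)²=16/3465 [(4 2 4; -2 0 2)], sign=-1
B: triangle coeff Δ(4,2,4) = 1/13860; Σ_t [0,2]: t=0:+1/192 t=1:−1/36 t=2:+1/192 = -5/288; (3j)²=20/693 [(4 2 4; 0 0 0)], sign=-1
I_A²/I_B² = (16/3465)/(20/693) = 4/25

4/25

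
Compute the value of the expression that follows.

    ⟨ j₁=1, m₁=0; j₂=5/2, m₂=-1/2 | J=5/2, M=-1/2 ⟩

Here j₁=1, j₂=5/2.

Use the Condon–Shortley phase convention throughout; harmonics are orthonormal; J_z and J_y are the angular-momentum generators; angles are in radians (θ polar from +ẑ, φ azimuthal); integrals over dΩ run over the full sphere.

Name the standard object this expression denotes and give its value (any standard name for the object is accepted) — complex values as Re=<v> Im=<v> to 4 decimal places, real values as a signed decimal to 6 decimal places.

This is a Clebsch–Gordan (vector-coupling) coefficient.
j₁+j₂−J=1  J+j₁−j₂=1  J−j₁+j₂=4  j₁+j₂+J+1=7
(j₁±m₁, j₂±m₂, J±M) = (1,1,2,3,2,3)
P² = 144/35
sum k=0..1:
  [0] +1/4 = 1/4
  [1] −1/6 = -1/6
S = 1/12
C² = P²·S² = 1/35 ; C = +0.169031

Clebsch–Gordan coefficient, +√(1/35) ≈ +0.169031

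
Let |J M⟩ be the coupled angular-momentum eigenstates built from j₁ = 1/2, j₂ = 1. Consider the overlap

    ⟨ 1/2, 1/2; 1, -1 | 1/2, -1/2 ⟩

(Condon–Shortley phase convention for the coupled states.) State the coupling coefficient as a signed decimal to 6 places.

√[2·1!0!1!/3! · 1!0!0!2!0!1!] = √(2/3)
  +(−1)^0/∏(0,1,0,0,0,1)! = 1  (running 1)
⟨..|..⟩ = √(2/3)·(1) = +0.816497

+√(2/3) ≈ +0.816497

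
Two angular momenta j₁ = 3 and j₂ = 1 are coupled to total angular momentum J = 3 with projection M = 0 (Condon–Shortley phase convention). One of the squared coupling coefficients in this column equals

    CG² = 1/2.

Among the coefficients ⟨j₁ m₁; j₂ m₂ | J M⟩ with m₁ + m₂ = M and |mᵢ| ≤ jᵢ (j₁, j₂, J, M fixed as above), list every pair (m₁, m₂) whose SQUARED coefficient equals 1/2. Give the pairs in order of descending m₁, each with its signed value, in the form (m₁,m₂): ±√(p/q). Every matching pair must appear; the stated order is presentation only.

(1,-1): +√(1/2); (-1,1): −√(1/2)

Admissible pairs with m₁+m₂ = M = 0: (-1,1), (0,0), (1,-1)
  (m₁,m₂)=(1,-1): CG² = 1/2, CG = +√(1/2)   ← matches the target
  (m₁,m₂)=(0,0): CG² = 0/1, CG = 0
  (m₁,m₂)=(-1,1): CG² = 1/2, CG = −√(1/2)   ← matches the target
Pairs with CG² = 1/2: (1,-1): +√(1/2); (-1,1): −√(1/2)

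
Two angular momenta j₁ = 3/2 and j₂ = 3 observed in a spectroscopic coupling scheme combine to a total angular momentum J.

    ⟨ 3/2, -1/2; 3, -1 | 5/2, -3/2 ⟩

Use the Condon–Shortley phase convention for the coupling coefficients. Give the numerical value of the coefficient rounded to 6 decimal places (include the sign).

−√(7/20) ≈ -0.591608

triangle: 2!×1!×4!/8! = 48/40320
(j±m)!: 1!×2!×2!×4!×1!×4! = 2304
prefactor² = (2J+1)×Δ×N² = 576/35
  k=1: −1/(1!×1!×1!×1!×0!×3!) = -1/6
  k=2: +1/(2!×0!×0!×0!×1!×4!) = 1/48
Σ = -7/48  ⇒  CG² = 576/35×(-7/48)² = 7/20
CG = −√(7/20) = -0.591608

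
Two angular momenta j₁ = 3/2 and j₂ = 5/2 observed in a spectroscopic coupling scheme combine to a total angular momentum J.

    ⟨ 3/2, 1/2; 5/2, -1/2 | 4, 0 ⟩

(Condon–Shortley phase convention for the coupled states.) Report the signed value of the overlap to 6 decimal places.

+√(3/7) ≈ +0.654654

triangle: 0!·3!·5!/9! = 720/362880
(j±m)!: 2!·1!·2!·3!·4!·4! = 13824
prefactor² = (2J+1)·Δ·N² = 1728/7
  k=0: +1/(0!·0!·1!·2!·2!·3!) = 1/24
Σ = 1/24  ⇒  CG² = 1728/7·(1/24)² = 3/7
CG = +√(3/7) = +0.654654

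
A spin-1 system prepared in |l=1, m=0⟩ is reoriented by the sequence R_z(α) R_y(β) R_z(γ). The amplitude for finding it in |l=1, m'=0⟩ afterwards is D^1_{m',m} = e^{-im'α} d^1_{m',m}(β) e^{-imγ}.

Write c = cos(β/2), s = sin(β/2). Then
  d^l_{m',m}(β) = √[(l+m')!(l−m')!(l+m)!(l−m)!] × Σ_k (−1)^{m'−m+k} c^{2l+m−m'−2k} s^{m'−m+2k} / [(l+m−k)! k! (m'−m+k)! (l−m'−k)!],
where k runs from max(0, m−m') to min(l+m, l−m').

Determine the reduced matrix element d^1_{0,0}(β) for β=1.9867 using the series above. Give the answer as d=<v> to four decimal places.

d^1_{0,0}(β=1.9867) via the finite sum:
With c≡cos(β/2)=0.545886 and s≡sin(β/2)=0.837859, N=[1·1·1·1]^{1/2}=1.000000
The bounds max(0,m−m')=0 and min(l+m,l−m')=1 give 2 terms
  k=0: (−1)^0·1.0000/(1)·0.5459^2·0.8379^0 = +0.297992
  k=1: (−1)^1·1.0000/(1)·0.5459^0·0.8379^2 = -0.702008
d^1_{0,0}(1.9867) = +0.297992 -0.702008 = -0.404017

d=-0.4040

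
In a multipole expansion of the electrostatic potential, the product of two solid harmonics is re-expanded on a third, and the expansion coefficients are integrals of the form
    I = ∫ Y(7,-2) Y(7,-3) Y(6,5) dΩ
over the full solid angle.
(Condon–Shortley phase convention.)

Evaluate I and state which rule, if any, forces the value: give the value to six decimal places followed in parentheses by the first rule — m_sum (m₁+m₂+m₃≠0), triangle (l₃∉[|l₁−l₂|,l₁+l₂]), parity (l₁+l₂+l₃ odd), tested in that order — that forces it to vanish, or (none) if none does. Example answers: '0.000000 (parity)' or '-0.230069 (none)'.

Checks pass: Σm=0; 20 even; l₃=6∈[0,14].
(2·7+1)(2·7+1)(2·6+1) = 2925
Δ: 8! 6! 6! / 21! → 1/2444321880
sum: t=1:−1/2612736000 t=2:+1/20736000 t=3:−1/1658880 t=4:+1/746496 t=5:−1/1658880 t=6:+1/20736000 t=7:−1/2612736000 = 1/4354560
3j²(7 7 6; 0 0 0) = Δ·Π!·Σ² = 1000/138567  (sign +1)
sum: t=3:−1/62208000 t=4:+1/49766400 = 1/248832000
3j²(7 7 6; -2 -3 5) = Δ·Π!·Σ² = 21/20995  (sign -1)
combine: 4πI² = 2925·1000/138567·21/20995 = 315000/14919047
take √, sign -1: I = -0.04099018
No selection rule forces the value: the integral is nonzero (none).

-0.040990 (none)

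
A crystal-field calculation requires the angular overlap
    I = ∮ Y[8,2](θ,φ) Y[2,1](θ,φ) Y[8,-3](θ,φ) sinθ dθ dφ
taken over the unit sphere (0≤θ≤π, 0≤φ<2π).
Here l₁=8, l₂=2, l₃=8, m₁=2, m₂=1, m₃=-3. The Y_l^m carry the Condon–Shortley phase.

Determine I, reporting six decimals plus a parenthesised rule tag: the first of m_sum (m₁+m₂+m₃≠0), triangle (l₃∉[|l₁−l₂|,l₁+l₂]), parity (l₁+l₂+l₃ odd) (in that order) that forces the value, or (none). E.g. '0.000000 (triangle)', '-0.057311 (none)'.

-0.110109 (none)

Rules hold: Σm=0, L=18 even, 6≤8≤10.
N = 17·5·17 = 1445
Δ = 2!·14!·2!/19! = 1/348840
Racah Σ t=0..2: t=0:+1/116121600 t=1:−1/25401600 t=2:+1/116121600 = -1/45158400
⇒ 3j(8 2 8; 0 0 0)² = 24/1615, sgn -1
Racah Σ t=1..2: t=1:−1/87091200 t=2:+1/174182400 = -1/174182400
⇒ 3j(8 2 8; 2 1 -3)² = 55/7752, sgn +1
4πI² = N·(3j₀)²·(3jₘ)² = 55/361
I = -1·√(0.152355/4π) = -0.11010900
No selection rule forces the value: the integral is nonzero (none).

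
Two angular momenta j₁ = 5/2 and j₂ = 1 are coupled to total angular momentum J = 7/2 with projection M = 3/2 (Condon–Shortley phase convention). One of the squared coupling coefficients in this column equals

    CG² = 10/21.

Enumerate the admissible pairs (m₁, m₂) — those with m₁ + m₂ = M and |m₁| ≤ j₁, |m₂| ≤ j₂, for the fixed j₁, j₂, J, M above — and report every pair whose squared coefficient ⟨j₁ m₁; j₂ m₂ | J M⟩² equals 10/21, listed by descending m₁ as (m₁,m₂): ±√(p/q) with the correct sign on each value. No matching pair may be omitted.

Admissible pairs with m₁+m₂ = M = 3/2: (1/2,1), (3/2,0), (5/2,-1)
  (m₁,m₂)=(5/2,-1): CG² = 1/21, CG = +√(1/21)
  (m₁,m₂)=(3/2,0): CG² = 10/21, CG = +√(10/21)   ← matches the target
  (m₁,m₂)=(1/2,1): CG² = 10/21, CG = +√(10/21)   ← matches the target
Pairs with CG² = 10/21: (3/2,0): +√(10/21); (1/2,1): +√(10/21)

(3/2,0): +√(10/21); (1/2,1): +√(10/21)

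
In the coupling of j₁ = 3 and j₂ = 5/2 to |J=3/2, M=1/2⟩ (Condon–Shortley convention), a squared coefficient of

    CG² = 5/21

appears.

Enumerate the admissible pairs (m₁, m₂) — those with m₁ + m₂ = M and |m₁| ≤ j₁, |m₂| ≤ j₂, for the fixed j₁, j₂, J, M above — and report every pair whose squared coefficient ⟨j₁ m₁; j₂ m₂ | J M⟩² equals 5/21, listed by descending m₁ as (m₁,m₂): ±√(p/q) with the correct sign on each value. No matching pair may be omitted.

Admissible pairs with m₁+m₂ = M = 1/2: (-2,5/2), (-1,3/2), (0,1/2), (1,-1/2), (2,-3/2), (3,-5/2)
  (m₁,m₂)=(3,-5/2): CG² = 5/14, CG = +√(5/14)
  (m₁,m₂)=(2,-3/2): CG² = 1/21, CG = −√(1/21)
  (m₁,m₂)=(1,-1/2): CG² = 1/105, CG = −√(1/105)
  (m₁,m₂)=(0,1/2): CG² = 4/35, CG = +√(4/35)
  (m₁,m₂)=(-1,3/2): CG² = 7/30, CG = −√(7/30)
  (m₁,m₂)=(-2,5/2): CG² = 5/21, CG = +√(5/21)   ← matches the target
Pairs with CG² = 5/21: (-2,5/2): +√(5/21)

(-2,5/2): +√(5/21)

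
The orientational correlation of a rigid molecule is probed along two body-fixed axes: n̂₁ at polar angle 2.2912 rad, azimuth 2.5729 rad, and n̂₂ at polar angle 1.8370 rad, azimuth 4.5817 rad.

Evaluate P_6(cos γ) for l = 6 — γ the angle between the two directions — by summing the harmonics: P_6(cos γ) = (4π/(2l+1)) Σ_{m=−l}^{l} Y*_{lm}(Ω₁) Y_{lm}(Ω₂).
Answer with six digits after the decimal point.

-0.200959

Addition theorem: P_6(cos γ) = (4π/13) Σ_m Y*_{lm}(Ω₁) Y_{lm}(Ω₂), m = −6…6:
  m=-6: (-0.083876, 0.023264) × (-0.275814, -0.275118) = (0.029535, 0.016659)  (running Σ = (0.029535, 0.016659))
  m=-5: (-0.252998, -0.077743) × (0.223702, -0.292171) = (-0.079311, 0.056527)  (running Σ = (-0.049776, 0.073187))
  m=-4: (-0.278989, -0.328568) × (-0.063938, -0.036843) = (0.005733, 0.031287)  (running Σ = (-0.044043, 0.104474))
  m=-3: (-0.043963, -0.322992) × (0.131635, -0.318365) = (-0.108616, -0.028521)  (running Σ = (-0.152660, 0.075953))
  m=-2: (-0.045083, 0.097423) × (0.025671, 0.006867) = (-0.001826, 0.002191)  (running Σ = (-0.154486, 0.078144))
  m=-1: (-0.310785, 0.198631) × (0.041994, -0.319496) = (0.050411, 0.107636)  (running Σ = (-0.104075, 0.185780))
  m=0: (0.004847, -0.000000) × (0.053050, 0.000000) = (0.000257, 0.000000)  (running Σ = (-0.103818, 0.185780))
  m=1: (0.310785, 0.198631) × (-0.041994, -0.319496) = (0.050411, -0.107636)  (running Σ = (-0.053408, 0.078144))
  m=2: (-0.045083, -0.097423) × (0.025671, -0.006867) = (-0.001826, -0.002191)  (running Σ = (-0.055234, 0.075953))
  m=3: (0.043963, -0.322992) × (-0.131635, -0.318365) = (-0.108616, 0.028521)  (running Σ = (-0.163850, 0.104474))
  m=4: (-0.278989, 0.328568) × (-0.063938, 0.036843) = (0.005733, -0.031287)  (running Σ = (-0.158118, 0.073187))
  m=5: (0.252998, -0.077743) × (-0.223702, -0.292171) = (-0.079311, -0.056527)  (running Σ = (-0.237428, 0.016659))
  m=6: (-0.083876, -0.023264) × (-0.275814, 0.275118) = (0.029535, -0.016659)  (running Σ = (-0.207894, -0.000000))
Accumulated sum (-0.207894, -0.000000); after 4π/(2l+1) scaling, (-0.200959, -0.000000) ⇒ P_6 = -0.200959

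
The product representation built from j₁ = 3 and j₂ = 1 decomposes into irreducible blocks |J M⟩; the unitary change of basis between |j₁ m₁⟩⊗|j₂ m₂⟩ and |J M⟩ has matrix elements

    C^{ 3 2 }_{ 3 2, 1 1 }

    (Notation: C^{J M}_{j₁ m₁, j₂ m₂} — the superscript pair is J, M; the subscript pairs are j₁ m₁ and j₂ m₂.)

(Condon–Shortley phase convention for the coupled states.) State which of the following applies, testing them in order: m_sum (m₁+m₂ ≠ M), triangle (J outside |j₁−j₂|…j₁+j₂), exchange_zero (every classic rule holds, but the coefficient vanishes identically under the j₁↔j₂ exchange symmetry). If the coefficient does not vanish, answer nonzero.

m_sum

m-sum: m₁+m₂ = 2+1 = 3, M = 2  ✗ ⇒ coefficient is 0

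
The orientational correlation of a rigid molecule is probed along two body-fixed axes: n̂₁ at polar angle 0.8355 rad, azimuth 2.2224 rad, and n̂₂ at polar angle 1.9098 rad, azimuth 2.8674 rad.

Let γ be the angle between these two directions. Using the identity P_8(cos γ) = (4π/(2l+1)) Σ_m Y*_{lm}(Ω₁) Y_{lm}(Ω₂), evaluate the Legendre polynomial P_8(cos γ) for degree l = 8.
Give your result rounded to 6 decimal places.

-0.274596

Addition theorem: P_8(cos γ) = (4π/17) Σ_m Y*_{lm}(Ω₁) Y_{lm}(Ω₂), m = −8…8:
  m=-8: (+0.022633-0.041387i) × (-0.188126+0.261991i) = +0.006585+0.013716i  (running Σ = +0.006585+0.013716i)
  m=-7: (-0.168719+0.025700i) × (-0.155375+0.427573i) = +0.015226-0.076133i  (running Σ = +0.021811-0.062417i)
  m=-6: (+0.259027+0.250182i) × (-0.012962+0.173997i) = -0.046888+0.041827i  (running Σ = -0.025077-0.020590i)
  m=-5: (+0.053306-0.455786i) × (-0.053709-0.265180i) = -0.123728+0.010344i  (running Σ = -0.148806-0.010247i)
  m=-4: (-0.216724+0.128494i) × (-0.131971-0.257233i) = +0.061654+0.038791i  (running Σ = -0.087152+0.028544i)
  m=-3: (-0.177869-0.071873i) × (+0.099732+0.107438i) = -0.010017-0.026278i  (running Σ = -0.097169+0.002266i)
  m=-2: (+0.097402+0.355270i) × (+0.267815+0.163604i) = -0.032038+0.111082i  (running Σ = -0.129207+0.113348i)
  m=-1: (-0.016362+0.021452i) × (-0.086095-0.024217i) = +0.001928-0.001451i  (running Σ = -0.127279+0.111898i)
  m=0: (+0.368980-0.000000i) × (-0.316876+0.000000i) = -0.116921+0.000000i  (running Σ = -0.244200+0.111898i)
  m=1: (+0.016362+0.021452i) × (+0.086095-0.024217i) = +0.001928+0.001451i  (running Σ = -0.242272+0.113348i)
  m=2: (+0.097402-0.355270i) × (+0.267815-0.163604i) = -0.032038-0.111082i  (running Σ = -0.274310+0.002266i)
  m=3: (+0.177869-0.071873i) × (-0.099732+0.107438i) = -0.010017+0.026278i  (running Σ = -0.284327+0.028544i)
  m=4: (-0.216724-0.128494i) × (-0.131971+0.257233i) = +0.061654-0.038791i  (running Σ = -0.222673-0.010247i)
  m=5: (-0.053306-0.455786i) × (+0.053709-0.265180i) = -0.123728-0.010344i  (running Σ = -0.346401-0.020590i)
  m=6: (+0.259027-0.250182i) × (-0.012962-0.173997i) = -0.046888-0.041827i  (running Σ = -0.393290-0.062417i)
  m=7: (+0.168719+0.025700i) × (+0.155375+0.427573i) = +0.015226+0.076133i  (running Σ = -0.378064+0.013716i)
  m=8: (+0.022633+0.041387i) × (-0.188126-0.261991i) = +0.006585-0.013716i  (running Σ = -0.371479-0.000000i)
Accumulated sum -0.371479-0.000000i; after 4π/(2l+1) scaling, -0.274596-0.000000i ⇒ P_8 = -0.274596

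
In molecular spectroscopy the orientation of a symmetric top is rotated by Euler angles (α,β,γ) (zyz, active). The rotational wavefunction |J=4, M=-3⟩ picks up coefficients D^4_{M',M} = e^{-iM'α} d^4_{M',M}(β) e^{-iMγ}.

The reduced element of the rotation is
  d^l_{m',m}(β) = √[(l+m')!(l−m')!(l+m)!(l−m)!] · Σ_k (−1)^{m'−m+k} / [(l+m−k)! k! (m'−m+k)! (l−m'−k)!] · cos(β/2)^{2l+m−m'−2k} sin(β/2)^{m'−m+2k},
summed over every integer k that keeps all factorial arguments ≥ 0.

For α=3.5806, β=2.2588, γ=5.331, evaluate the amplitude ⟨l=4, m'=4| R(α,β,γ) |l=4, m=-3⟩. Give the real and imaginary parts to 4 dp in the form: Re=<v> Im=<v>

Re=0.0595 Im=-0.5939

Split into d^4_{4,-3}(β=2.2588) × two z-phases.
With c≡cos(β/2)=0.427202 and s≡sin(β/2)=0.904156, N=[40320·1·1·5040]^{1/2}=14255.272709
The bounds max(0,m−m')=0 and min(l+m,l−m')=0 give 1 term
  k=0: (−1)^7·14255.2727/(5040)·0.4272^1·0.9042^7 = -0.596874
d^4_{4,-3}(2.2588) = -0.596874
Attach z-rotation phases: D = e^{-i(4)(3.5806)}·(-0.596874)·e^{-i(-3)(5.3310)} = +0.059471-0.593903i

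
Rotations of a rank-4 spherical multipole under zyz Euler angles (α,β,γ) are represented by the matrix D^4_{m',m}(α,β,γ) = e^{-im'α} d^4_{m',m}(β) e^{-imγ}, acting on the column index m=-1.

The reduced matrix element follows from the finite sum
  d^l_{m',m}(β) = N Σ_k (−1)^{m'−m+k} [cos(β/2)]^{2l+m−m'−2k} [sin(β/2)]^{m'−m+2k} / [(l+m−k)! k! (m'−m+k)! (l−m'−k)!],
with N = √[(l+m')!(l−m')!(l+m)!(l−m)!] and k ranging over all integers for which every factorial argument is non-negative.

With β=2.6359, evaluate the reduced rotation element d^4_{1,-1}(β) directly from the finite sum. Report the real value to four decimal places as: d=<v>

d^4_{1,-1}(β=2.6359) via the finite sum:
c=cos(2.635900/2)=0.250161, s=sin(2.635900/2)=0.968204; N=√[120·6·6·120]=720.000000
The bounds max(0,m−m')=0 and min(l+m,l−m')=3 give 4 terms
  k=0: (−1)^2·720.0000/(72)·0.2502^6·0.9682^2 = +0.002297
  k=1: (−1)^3·720.0000/(24)·0.2502^4·0.9682^4 = -0.103244
  k=2: (−1)^4·720.0000/(48)·0.2502^2·0.9682^6 = +0.773271
  k=3: (−1)^5·720.0000/(720)·0.2502^0·0.9682^8 = -0.772211
d^4_{1,-1}(2.6359) = +0.002297 -0.103244 +0.773271 -0.772211 = -0.099887

d=-0.0999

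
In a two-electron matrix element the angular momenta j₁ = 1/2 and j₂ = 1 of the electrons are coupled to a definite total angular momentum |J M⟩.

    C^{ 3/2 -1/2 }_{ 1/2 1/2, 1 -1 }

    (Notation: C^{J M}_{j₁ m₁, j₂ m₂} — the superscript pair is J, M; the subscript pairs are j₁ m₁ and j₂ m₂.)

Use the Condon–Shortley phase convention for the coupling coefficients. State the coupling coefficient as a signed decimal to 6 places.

+0.577350  (= +√(1/3))

j₁+j₂−J=0  J+j₁−j₂=1  J−j₁+j₂=2  j₁+j₂+J+1=4
(j₁±m₁, j₂±m₂, J±M) = (1,0,0,2,1,2)
P² = 4/3
sum k=0..0:
  [0] +1/2 = 1/2
S = 1/2
C² = P²·S² = 1/3 ; C = +0.577350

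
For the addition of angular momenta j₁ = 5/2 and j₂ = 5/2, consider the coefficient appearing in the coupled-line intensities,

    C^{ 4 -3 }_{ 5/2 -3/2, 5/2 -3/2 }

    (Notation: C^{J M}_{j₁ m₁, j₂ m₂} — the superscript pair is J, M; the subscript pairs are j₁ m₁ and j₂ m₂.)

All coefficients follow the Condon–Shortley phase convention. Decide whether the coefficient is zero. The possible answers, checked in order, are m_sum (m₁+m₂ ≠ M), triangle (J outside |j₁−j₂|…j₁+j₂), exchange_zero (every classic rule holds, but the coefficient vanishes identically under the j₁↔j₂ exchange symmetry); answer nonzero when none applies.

m-sum: m₁+m₂ = -3/2+(-3/2) = -3, M = -3  ✓
triangle: |j₁−j₂| = 0 ≤ J = 4 ≤ j₁+j₂ = 5  ✓
exchange: j₁=j₂ and m₁=m₂, and (−1)^(j₁+j₂−J) = (−1)^1 = −1 forces ⟨j₁m₁;j₂m₂|JM⟩ = −⟨j₂m₂;j₁m₁|JM⟩ = −⟨j₁m₁;j₂m₂|JM⟩ ⇒ the coefficient vanishes identically
Racah sum check: Σ_k collapses to 0 ⇒ CG = 0

exchange_zero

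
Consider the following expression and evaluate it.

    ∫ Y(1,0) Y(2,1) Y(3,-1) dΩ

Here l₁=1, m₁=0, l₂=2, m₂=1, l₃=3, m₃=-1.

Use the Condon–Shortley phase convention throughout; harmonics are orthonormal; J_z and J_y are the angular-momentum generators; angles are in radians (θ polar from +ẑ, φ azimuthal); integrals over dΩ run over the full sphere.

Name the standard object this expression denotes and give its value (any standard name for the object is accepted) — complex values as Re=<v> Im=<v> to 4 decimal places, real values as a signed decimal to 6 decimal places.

Gaunt coefficient, -0.233597

This is a Gaunt coefficient — the integral of a triple product of spherical harmonics over the sphere.
Rules hold: Σm=0, L=6 even, 1≤3≤3.
N = 3·5·7 = 105
Δ = 0!·2!·4!/7! = 1/105
Racah Σ t=0..0: t=0:+1/4 = 1/4
⇒ 3j(1 2 3; 0 0 0)² = 3/35, sgn -1
Racah Σ t=0..0: t=0:+1/6 = 1/6
⇒ 3j(1 2 3; 0 1 -1)² = 8/105, sgn +1
4πI² = N·(3j₀)²·(3jₘ)² = 24/35
I = -1·√(0.685714/4π) = -0.23359668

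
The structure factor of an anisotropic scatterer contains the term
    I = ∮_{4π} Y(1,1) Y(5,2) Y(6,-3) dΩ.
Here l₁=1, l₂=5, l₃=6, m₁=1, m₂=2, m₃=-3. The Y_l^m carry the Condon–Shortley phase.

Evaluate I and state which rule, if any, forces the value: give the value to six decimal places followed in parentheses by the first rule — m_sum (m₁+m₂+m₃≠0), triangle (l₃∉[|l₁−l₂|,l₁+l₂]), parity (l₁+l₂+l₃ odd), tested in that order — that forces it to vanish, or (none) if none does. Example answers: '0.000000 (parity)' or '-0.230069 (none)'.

m-sum 0 ✓  L=12 even ✓  4≤6≤6 ✓
Π(2lᵢ+1) = 3×11×13 = 429
triangle coeff Δ(1,5,6) = 1/858
Σ_t [0,0]: t=0:+1/14400 = 1/14400
(3j)²=6/143 [(1 5 6; 0 0 0)], sign=+1
Σ_t [0,0]: t=0:+1/60480 = 1/60480
(3j)²=6/143 [(1 5 6; 1 2 -3)], sign=-1
⇒ 4πI² = 108/143
I = (-1)√(108/143/(4π)) = -0.24515397
No selection rule forces the value: the integral is nonzero (none).

-0.245154 (none)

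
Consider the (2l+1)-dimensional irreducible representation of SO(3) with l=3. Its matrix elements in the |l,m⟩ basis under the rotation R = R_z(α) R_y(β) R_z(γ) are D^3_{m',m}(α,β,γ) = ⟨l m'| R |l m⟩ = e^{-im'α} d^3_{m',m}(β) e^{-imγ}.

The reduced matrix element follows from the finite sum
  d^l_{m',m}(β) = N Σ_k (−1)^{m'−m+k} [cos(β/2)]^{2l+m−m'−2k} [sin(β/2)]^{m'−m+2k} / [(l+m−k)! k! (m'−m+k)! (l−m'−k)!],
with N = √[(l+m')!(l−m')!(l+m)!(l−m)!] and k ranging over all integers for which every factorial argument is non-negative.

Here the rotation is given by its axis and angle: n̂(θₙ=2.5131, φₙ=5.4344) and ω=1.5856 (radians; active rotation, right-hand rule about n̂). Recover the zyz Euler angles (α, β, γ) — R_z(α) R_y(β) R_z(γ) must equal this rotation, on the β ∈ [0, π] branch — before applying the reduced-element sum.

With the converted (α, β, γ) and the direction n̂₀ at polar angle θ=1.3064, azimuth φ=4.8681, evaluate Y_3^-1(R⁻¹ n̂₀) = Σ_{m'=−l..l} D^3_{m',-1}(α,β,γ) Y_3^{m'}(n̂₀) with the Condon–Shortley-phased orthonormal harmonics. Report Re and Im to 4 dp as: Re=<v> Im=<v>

Re=-0.3094 Im=0.0366

Axis–angle → zyz. n̂ = (sinθₙcosφₙ, sinθₙsinφₙ, cosθₙ) = (+0.388558, -0.441226, -0.808915), ω = 1.5856.
R = I cosω + sinω [n̂]ₓ + (1−cosω) n̂n̂ᵀ gives
  R = [+0.138409, +0.634847, -0.760140; -0.982805, +0.182759, -0.026318; +0.122215, +0.750712, +0.649226]
β = atan2(√(R₁₃²+R₂₃²), R₃₃) = 0.864230; α = atan2(R₂₃, R₁₃) mod 2π = 3.176201; γ = atan2(R₃₂, −R₃₁) mod 2π = 1.732179
Need the full column D^3_{m',-1} for m'=−3..3 at α=3.1762, β=0.8642, γ=1.7322.
cos(β/2)=0.908082, sin(β/2)=0.418792
d^3_{-3,-1}: single k=2 term ⇒ +0.461895;  D = +0.121067-0.445746i
d^3_{-2,-1}: k∈[1..2] ⇒ +0.817757 -0.347857 = +0.469899;  D = -0.107401+0.457461i
d^3_{-1,-1}: k∈[0..2] ⇒ +0.560726 -0.954086 +0.152193 = -0.241167;  D = -0.046964+0.236550i
d^3_{0,-1}: k∈[0..2] ⇒ -0.895808 +0.571588 -0.040524 = -0.364743;  D = +0.058608-0.360004i
d^3_{1,-1}: k∈[0..2] ⇒ +0.715565 -0.202925 +0.005395 = +0.518035;  D = +0.065498-0.513878i
d^3_{2,-1}: k∈[0..1] ⇒ -0.347857 +0.036993 = -0.310865;  D = +0.028611-0.309545i
d^3_{3,-1}: single k=0 term ⇒ +0.098240;  D = +0.005651-0.098078i
Y_3^{m'}(θ=1.3064,φ=4.8681) and Σ D·Y over m':
  (+0.1211-0.4457i)·(-0.1690-0.3350i)  (-0.1074+0.4575i)·(-0.2369+0.0762i)  (-0.0470+0.2365i)·(-0.0319-0.2029i)  (+0.0586-0.3600i)·(-0.2593+0.0000i)  (+0.0655-0.5139i)·(+0.0319-0.2029i)  (+0.0286-0.3095i)·(-0.2369-0.0762i)  (+0.0057-0.0981i)·(+0.1690-0.3350i)
Y_3^-1(R⁻¹ n̂) = -0.309409+0.036554i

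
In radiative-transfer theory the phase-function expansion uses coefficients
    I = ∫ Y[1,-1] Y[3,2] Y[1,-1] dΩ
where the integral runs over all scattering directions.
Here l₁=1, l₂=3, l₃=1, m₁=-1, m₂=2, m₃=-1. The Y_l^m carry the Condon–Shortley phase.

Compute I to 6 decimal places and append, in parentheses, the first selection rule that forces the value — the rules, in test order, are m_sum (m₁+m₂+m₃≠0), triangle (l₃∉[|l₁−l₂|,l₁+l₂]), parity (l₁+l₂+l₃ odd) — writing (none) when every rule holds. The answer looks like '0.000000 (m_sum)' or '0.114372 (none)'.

0.000000 (triangle)

|1−3|≤1≤1+3 violated ⇒ I = 0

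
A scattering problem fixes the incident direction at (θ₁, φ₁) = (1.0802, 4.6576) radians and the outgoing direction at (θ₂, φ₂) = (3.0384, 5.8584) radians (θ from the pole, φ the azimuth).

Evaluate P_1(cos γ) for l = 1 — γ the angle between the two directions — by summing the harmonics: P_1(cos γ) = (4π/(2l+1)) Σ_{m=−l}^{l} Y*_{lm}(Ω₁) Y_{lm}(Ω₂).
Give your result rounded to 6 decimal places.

Expand P_1 via completeness: Σ_{m} conj(Y_{1,m}) at Ω₁ times Y_{1,m} at Ω₂ —
  m=-1: Y*=(-0.016688, -0.304287)  Y=(0.032426, 0.014667)  product (0.003922, -0.010112)
  m=+0: Y*=(0.230206, -0.000000)  Y=(-0.486003, 0.000000)  product (-0.111881, 0.000000)
  m=+1: Y*=(0.016688, -0.304287)  Y=(-0.032426, 0.014667)  product (0.003922, 0.010112)
Σ over m = (-0.104037, 0.000000); ×(4π/3) → (-0.435790, 0.000000). Real part: -0.435790

-0.435790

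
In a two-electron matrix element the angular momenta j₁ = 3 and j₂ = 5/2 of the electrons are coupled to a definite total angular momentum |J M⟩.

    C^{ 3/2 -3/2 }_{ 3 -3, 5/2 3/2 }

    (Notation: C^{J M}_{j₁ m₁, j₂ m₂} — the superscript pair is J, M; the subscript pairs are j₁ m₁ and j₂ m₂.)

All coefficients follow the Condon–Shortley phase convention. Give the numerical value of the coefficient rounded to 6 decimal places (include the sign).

+0.462910  (= +√(3/14))

j₁+j₂−J=4  J+j₁−j₂=2  J−j₁+j₂=1  j₁+j₂+J+1=8
(j₁±m₁, j₂±m₂, J±M) = (0,6,4,1,0,3)
P² = 3456/7
sum k=4..4:
  [4] +1/48 = 1/48
S = 1/48
C² = P²·S² = 3/14 ; C = +0.462910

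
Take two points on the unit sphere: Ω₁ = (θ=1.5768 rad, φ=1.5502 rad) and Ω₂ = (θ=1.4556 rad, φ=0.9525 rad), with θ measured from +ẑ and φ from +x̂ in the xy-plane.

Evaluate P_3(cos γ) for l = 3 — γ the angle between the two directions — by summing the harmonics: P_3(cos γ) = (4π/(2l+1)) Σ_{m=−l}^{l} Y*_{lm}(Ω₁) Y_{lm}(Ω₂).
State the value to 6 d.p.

Term-by-term m-sum for l=3 (normalisation 4π/7 = 1.795196):
  m=-3: (-0.025762, -0.416405) × (-0.392589, -0.114632) = (-0.037620, 0.166429)  (running Σ = (-0.037620, 0.166429))
  m=-2: (0.006130, -0.000253) × (-0.038023, -0.109503) = (-0.000261, -0.000662)  (running Σ = (-0.037880, 0.165768))
  m=-1: (-0.006655, -0.323048) × (-0.173796, 0.244323) = (0.080084, 0.054519)  (running Σ = (0.042204, 0.220286))
  m=0: (0.006721, -0.000000) × (-0.125847, 0.000000) = (-0.000846, 0.000000)  (running Σ = (0.041358, 0.220286))
  m=1: (0.006655, -0.323048) × (0.173796, 0.244323) = (0.080084, -0.054519)  (running Σ = (0.121442, 0.165768))
  m=2: (0.006130, 0.000253) × (-0.038023, 0.109503) = (-0.000261, 0.000662)  (running Σ = (0.121182, 0.166429))
  m=3: (0.025762, -0.416405) × (0.392589, -0.114632) = (-0.037620, -0.166429)  (running Σ = (0.083562, 0.000000))
Accumulated sum (0.083562, 0.000000); after 4π/(2l+1) scaling, (0.150010, 0.000000) ⇒ P_3 = 0.150010

0.150010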